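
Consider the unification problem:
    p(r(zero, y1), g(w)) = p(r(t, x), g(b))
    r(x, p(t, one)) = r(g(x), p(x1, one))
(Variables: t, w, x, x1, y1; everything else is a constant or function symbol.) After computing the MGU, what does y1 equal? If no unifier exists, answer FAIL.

Decompose p/2: r(zero, y1) = r(t, x),  g(w) = g(b).
Decompose r/2: zero = t,  y1 = x.
Bind t := zero; substituting into the one remaining equation that mentions t gives: r(x, p(zero, one)) = r(g(x), p(x1, one)).
Bind y1 := x; no other remaining equation mentions y1.
Decompose g/1: w = b.
Bind w := b; no other remaining equation mentions w.
Decompose r/2: x = g(x),  p(zero, one) = p(x1, one).
Occurs check fails: x occurs in g(x); the equation x = g(x) has no finite solution.

FAIL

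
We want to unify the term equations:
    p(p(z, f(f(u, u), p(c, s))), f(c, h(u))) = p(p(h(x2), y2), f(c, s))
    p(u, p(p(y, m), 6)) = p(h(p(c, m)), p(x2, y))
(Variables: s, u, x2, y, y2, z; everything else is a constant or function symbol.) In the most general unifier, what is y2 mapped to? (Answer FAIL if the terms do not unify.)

Decompose p/2: p(z, f(f(u, u), p(c, s))) = p(h(x2), y2),  f(c, h(u)) = f(c, s).
Decompose p/2: z = h(x2),  f(f(u, u), p(c, s)) = y2.
Bind z := h(x2); no other remaining equation mentions z.
Bind y2 := f(f(u, u), p(c, s)); no other remaining equation mentions y2.
Decompose f/2: c = c,  h(u) = s.
Delete trivial equation c = c.
Bind s := h(u); no other remaining equation mentions s. Substituting into the earlier binding gives y2 := f(f(u, u), p(c, h(u))).
Decompose p/2: u = h(p(c, m)),  p(p(y, m), 6) = p(x2, y).
Bind u := h(p(c, m)); no other remaining equation mentions u. Substituting into the earlier bindings gives y2 := f(f(h(p(c, m)), h(p(c, m))), p(c, h(h(p(c, m))))), s := h(h(p(c, m))).
Decompose p/2: p(y, m) = x2,  6 = y.
Bind x2 := p(y, m); no other remaining equation mentions x2. Substituting into the earlier binding gives z := h(p(y, m)).
Bind y := 6. Substituting into the earlier bindings gives z := h(p(6, m)), x2 := p(6, m).
MGU = { z := h(p(6, m)), y2 := f(f(h(p(c, m)), h(p(c, m))), p(c, h(h(p(c, m))))), s := h(h(p(c, m))), u := h(p(c, m)), x2 := p(6, m), y := 6 }, so y2 := f(f(h(p(c, m)), h(p(c, m))), p(c, h(h(p(c, m))))).

f(f(h(p(c, m)), h(p(c, m))), p(c, h(h(p(c, m)))))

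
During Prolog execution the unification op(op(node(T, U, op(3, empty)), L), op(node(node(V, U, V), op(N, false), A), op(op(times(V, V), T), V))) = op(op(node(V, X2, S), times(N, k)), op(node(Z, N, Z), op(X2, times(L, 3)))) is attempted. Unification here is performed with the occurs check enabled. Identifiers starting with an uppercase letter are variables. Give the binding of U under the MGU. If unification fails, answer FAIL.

Decompose op/2: op(node(T, U, op(3, empty)), L) = op(node(V, X2, S), times(N, k)),  op(node(node(V, U, V), op(N, false), A), op(op(times(V, V), T), V)) = op(node(Z, N, Z), op(X2, times(L, 3))).
Decompose op/2: node(T, U, op(3, empty)) = node(V, X2, S),  L = times(N, k).
Decompose node/3: T = V,  U = X2,  op(3, empty) = S.
Bind T := V; substituting into the one remaining equation that mentions T gives: op(node(node(V, U, V), op(N, false), A), op(op(times(V, V), V), V)) = op(node(Z, N, Z), op(X2, times(L, 3))).
Bind U := X2; substituting into the one remaining equation that mentions U gives: op(node(node(V, X2, V), op(N, false), A), op(op(times(V, V), V), V)) = op(node(Z, N, Z), op(X2, times(L, 3))).
Bind S := op(3, empty); no other remaining equation mentions S.
Bind L := times(N, k); substituting into the remaining equation gives: op(node(node(V, X2, V), op(N, false), A), op(op(times(V, V), V), V)) = op(node(Z, N, Z), op(X2, times(times(N, k), 3))).
Decompose op/2: node(node(V, X2, V), op(N, false), A) = node(Z, N, Z),  op(op(times(V, V), V), V) = op(X2, times(times(N, k), 3)).
Decompose node/3: node(V, X2, V) = Z,  op(N, false) = N,  A = Z.
Bind Z := node(V, X2, V); substituting into the one remaining equation that mentions Z gives: A = node(V, X2, V).
Occurs check fails: N occurs in op(N, false); the equation N = op(N, false) has no finite solution.

FAIL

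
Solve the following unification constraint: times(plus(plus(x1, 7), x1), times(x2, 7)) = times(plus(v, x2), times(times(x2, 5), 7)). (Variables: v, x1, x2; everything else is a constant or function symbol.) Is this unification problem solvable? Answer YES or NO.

NO

Decompose times/2: plus(plus(x1, 7), x1) = plus(v, x2),  times(x2, 7) = times(times(x2, 5), 7).
Decompose plus/2: plus(x1, 7) = v,  x1 = x2.
Bind v := plus(x1, 7); no other remaining equation mentions v.
Bind x1 := x2; no other remaining equation mentions x1. Substituting into the earlier binding gives v := plus(x2, 7).
Decompose times/2: x2 = times(x2, 5),  7 = 7.
Occurs check fails: x2 occurs in times(x2, 5); the equation x2 = times(x2, 5) has no finite solution.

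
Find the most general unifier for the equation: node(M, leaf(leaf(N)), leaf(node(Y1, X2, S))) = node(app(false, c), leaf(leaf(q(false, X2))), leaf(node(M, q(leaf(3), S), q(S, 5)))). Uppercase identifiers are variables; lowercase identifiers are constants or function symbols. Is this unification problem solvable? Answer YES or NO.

Decompose node/3: M = app(false, c),  leaf(leaf(N)) = leaf(leaf(q(false, X2))),  leaf(node(Y1, X2, S)) = leaf(node(M, q(leaf(3), S), q(S, 5))).
Bind M := app(false, c); substituting into the one remaining equation that mentions M gives: leaf(node(Y1, X2, S)) = leaf(node(app(false, c), q(leaf(3), S), q(S, 5))).
Decompose leaf/1: leaf(N) = leaf(q(false, X2)).
Decompose leaf/1: N = q(false, X2).
Bind N := q(false, X2); no other remaining equation mentions N.
Decompose leaf/1: node(Y1, X2, S) = node(app(false, c), q(leaf(3), S), q(S, 5)).
Decompose node/3: Y1 = app(false, c),  X2 = q(leaf(3), S),  S = q(S, 5).
Bind Y1 := app(false, c); no other remaining equation mentions Y1.
Bind X2 := q(leaf(3), S); no other remaining equation mentions X2. Substituting into the earlier binding gives N := q(false, q(leaf(3), S)).
Occurs check fails: S occurs in q(S, 5); the equation S = q(S, 5) has no finite solution.

NO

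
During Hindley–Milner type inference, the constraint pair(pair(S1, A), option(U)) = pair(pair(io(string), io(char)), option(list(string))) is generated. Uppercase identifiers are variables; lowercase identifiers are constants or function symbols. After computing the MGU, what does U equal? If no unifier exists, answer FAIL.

list(string)

Decompose pair/2: pair(S1, A) = pair(io(string), io(char)),  option(U) = option(list(string)).
Decompose pair/2: S1 = io(string),  A = io(char).
Bind S1 := io(string); no other remaining equation mentions S1.
Bind A := io(char); no other remaining equation mentions A.
Decompose option/1: U = list(string).
Bind U := list(string).
MGU = { S1 -> io(string), A -> io(char), U -> list(string) }, so U -> list(string).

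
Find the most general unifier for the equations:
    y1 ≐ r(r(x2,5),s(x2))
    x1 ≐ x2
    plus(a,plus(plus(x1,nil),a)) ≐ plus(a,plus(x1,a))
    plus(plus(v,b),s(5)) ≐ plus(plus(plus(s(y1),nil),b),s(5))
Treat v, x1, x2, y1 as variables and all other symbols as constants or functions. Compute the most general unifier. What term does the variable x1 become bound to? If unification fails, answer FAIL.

FAIL

Bind y1 := r(r(x2,5),s(x2)); substituting into the one remaining equation that mentions y1 gives: plus(plus(v,b),s(5)) ≐ plus(plus(plus(s(r(r(x2,5),s(x2))),nil),b),s(5)).
Bind x1 := x2; substituting into the one remaining equation that mentions x1 gives: plus(a,plus(plus(x2,nil),a)) ≐ plus(a,plus(x2,a)).
Decompose plus/2: a ≐ a,  plus(plus(x2,nil),a) ≐ plus(x2,a).
Delete trivial equation a ≐ a.
Decompose plus/2: plus(x2,nil) ≐ x2,  a ≐ a.
Occurs check fails: x2 occurs in plus(x2,nil); the equation x2 ≐ plus(x2,nil) has no finite solution.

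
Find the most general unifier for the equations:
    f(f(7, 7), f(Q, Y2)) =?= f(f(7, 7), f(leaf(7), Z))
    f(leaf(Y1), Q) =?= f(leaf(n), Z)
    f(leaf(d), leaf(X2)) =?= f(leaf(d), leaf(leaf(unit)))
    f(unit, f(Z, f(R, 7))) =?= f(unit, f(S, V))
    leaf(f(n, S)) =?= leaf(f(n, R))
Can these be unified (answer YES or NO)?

Decompose f/2: f(7, 7) =?= f(7, 7),  f(Q, Y2) =?= f(leaf(7), Z).
Delete trivial equation f(7, 7) =?= f(7, 7).
Decompose f/2: Q =?= leaf(7),  Y2 =?= Z.
Bind Q := leaf(7); substituting into the one remaining equation that mentions Q gives: f(leaf(Y1), leaf(7)) =?= f(leaf(n), Z).
Bind Y2 := Z; no other remaining equation mentions Y2.
Decompose f/2: leaf(Y1) =?= leaf(n),  leaf(7) =?= Z.
Decompose leaf/1: Y1 =?= n.
Bind Y1 := n; no other remaining equation mentions Y1.
Bind Z := leaf(7); substituting into the one remaining equation that mentions Z gives: f(unit, f(leaf(7), f(R, 7))) =?= f(unit, f(S, V)). Substituting into the earlier binding gives Y2 := leaf(7).
Decompose f/2: leaf(d) =?= leaf(d),  leaf(X2) =?= leaf(leaf(unit)).
Delete trivial equation leaf(d) =?= leaf(d).
Decompose leaf/1: X2 =?= leaf(unit).
Bind X2 := leaf(unit); no other remaining equation mentions X2.
Decompose f/2: unit =?= unit,  f(leaf(7), f(R, 7)) =?= f(S, V).
Delete trivial equation unit =?= unit.
Decompose f/2: leaf(7) =?= S,  f(R, 7) =?= V.
Bind S := leaf(7); substituting into the one remaining equation that mentions S gives: leaf(f(n, leaf(7))) =?= leaf(f(n, R)).
Bind V := f(R, 7); no other remaining equation mentions V.
Decompose leaf/1: f(n, leaf(7)) =?= f(n, R).
Decompose f/2: n =?= n,  leaf(7) =?= R.
Delete trivial equation n =?= n.
Bind R := leaf(7). Substituting into the earlier binding gives V := f(leaf(7), 7).
No equations remain and no clash or occurs-check failure arose, so a unifier exists.

YES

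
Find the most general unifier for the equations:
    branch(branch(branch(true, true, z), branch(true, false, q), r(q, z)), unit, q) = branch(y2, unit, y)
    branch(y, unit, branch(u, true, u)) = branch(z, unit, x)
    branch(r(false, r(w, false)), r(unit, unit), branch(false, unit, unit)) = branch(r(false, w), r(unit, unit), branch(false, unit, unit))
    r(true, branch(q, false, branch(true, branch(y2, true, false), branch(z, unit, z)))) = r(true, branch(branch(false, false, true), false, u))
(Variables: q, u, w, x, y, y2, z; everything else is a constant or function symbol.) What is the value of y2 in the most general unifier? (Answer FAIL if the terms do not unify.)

FAIL

Decompose branch/3: branch(branch(true, true, z), branch(true, false, q), r(q, z)) = y2,  unit = unit,  q = y.
Bind y2 := branch(branch(true, true, z), branch(true, false, q), r(q, z)); substituting into the one remaining equation that mentions y2 gives: r(true, branch(q, false, branch(true, branch(branch(branch(true, true, z), branch(true, false, q), r(q, z)), true, false), branch(z, unit, z)))) = r(true, branch(branch(false, false, true), false, u)).
Delete trivial equation unit = unit.
Bind q := y; substituting into the one remaining equation that mentions q gives: r(true, branch(y, false, branch(true, branch(branch(branch(true, true, z), branch(true, false, y), r(y, z)), true, false), branch(z, unit, z)))) = r(true, branch(branch(false, false, true), false, u)). Substituting into the earlier binding gives y2 := branch(branch(true, true, z), branch(true, false, y), r(y, z)).
Decompose branch/3: y = z,  unit = unit,  branch(u, true, u) = x.
Bind y := z; substituting into the one remaining equation that mentions y gives: r(true, branch(z, false, branch(true, branch(branch(branch(true, true, z), branch(true, false, z), r(z, z)), true, false), branch(z, unit, z)))) = r(true, branch(branch(false, false, true), false, u)). Substituting into the earlier bindings gives y2 := branch(branch(true, true, z), branch(true, false, z), r(z, z)), q := z.
Delete trivial equation unit = unit.
Bind x := branch(u, true, u); no other remaining equation mentions x.
Decompose branch/3: r(false, r(w, false)) = r(false, w),  r(unit, unit) = r(unit, unit),  branch(false, unit, unit) = branch(false, unit, unit).
Decompose r/2: false = false,  r(w, false) = w.
Delete trivial equation false = false.
Occurs check fails: w occurs in r(w, false); the equation w = r(w, false) has no finite solution.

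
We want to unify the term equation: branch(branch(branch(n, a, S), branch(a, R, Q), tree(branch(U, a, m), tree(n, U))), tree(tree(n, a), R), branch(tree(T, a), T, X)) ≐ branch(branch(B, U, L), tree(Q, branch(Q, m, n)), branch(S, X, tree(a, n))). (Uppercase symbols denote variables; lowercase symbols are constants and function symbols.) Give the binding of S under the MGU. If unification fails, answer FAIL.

Decompose branch/3: branch(branch(n, a, S), branch(a, R, Q), tree(branch(U, a, m), tree(n, U))) ≐ branch(B, U, L),  tree(tree(n, a), R) ≐ tree(Q, branch(Q, m, n)),  branch(tree(T, a), T, X) ≐ branch(S, X, tree(a, n)).
Decompose branch/3: branch(n, a, S) ≐ B,  branch(a, R, Q) ≐ U,  tree(branch(U, a, m), tree(n, U)) ≐ L.
Bind B := branch(n, a, S); no other remaining equation mentions B.
Bind U := branch(a, R, Q); substituting into the one remaining equation that mentions U gives: tree(branch(branch(a, R, Q), a, m), tree(n, branch(a, R, Q))) ≐ L.
Bind L := tree(branch(branch(a, R, Q), a, m), tree(n, branch(a, R, Q))); no other remaining equation mentions L.
Decompose tree/2: tree(n, a) ≐ Q,  R ≐ branch(Q, m, n).
Bind Q := tree(n, a); substituting into the one remaining equation that mentions Q gives: R ≐ branch(tree(n, a), m, n). Substituting into the earlier bindings gives U := branch(a, R, tree(n, a)), L := tree(branch(branch(a, R, tree(n, a)), a, m), tree(n, branch(a, R, tree(n, a)))).
Bind R := branch(tree(n, a), m, n); no other remaining equation mentions R. Substituting into the earlier bindings gives U := branch(a, branch(tree(n, a), m, n), tree(n, a)), L := tree(branch(branch(a, branch(tree(n, a), m, n), tree(n, a)), a, m), tree(n, branch(a, branch(tree(n, a), m, n), tree(n, a)))).
Decompose branch/3: tree(T, a) ≐ S,  T ≐ X,  X ≐ tree(a, n).
Bind S := tree(T, a); no other remaining equation mentions S. Substituting into the earlier binding gives B := branch(n, a, tree(T, a)).
Bind T := X; no other remaining equation mentions T. Substituting into the earlier bindings gives B := branch(n, a, tree(X, a)), S := tree(X, a).
Bind X := tree(a, n). Substituting into the earlier bindings gives B := branch(n, a, tree(tree(a, n), a)), S := tree(tree(a, n), a), T := tree(a, n).
MGU = { B ↦ branch(n, a, tree(tree(a, n), a)), U ↦ branch(a, branch(tree(n, a), m, n), tree(n, a)), L ↦ tree(branch(branch(a, branch(tree(n, a), m, n), tree(n, a)), a, m), tree(n, branch(a, branch(tree(n, a), m, n), tree(n, a)))), Q ↦ tree(n, a), R ↦ branch(tree(n, a), m, n), S ↦ tree(tree(a, n), a), T ↦ tree(a, n), X ↦ tree(a, n) }, so S ↦ tree(tree(a, n), a).

tree(tree(a, n), a)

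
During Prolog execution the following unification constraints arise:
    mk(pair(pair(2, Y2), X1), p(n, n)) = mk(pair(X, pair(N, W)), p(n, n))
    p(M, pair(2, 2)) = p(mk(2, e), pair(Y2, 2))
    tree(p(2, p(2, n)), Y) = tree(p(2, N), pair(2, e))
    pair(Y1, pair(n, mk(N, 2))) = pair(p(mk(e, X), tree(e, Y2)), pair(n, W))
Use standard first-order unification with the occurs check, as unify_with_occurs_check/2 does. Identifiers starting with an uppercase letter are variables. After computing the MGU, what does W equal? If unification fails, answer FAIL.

mk(p(2, n), 2)

Decompose mk/2: pair(pair(2, Y2), X1) = pair(X, pair(N, W)),  p(n, n) = p(n, n).
Decompose pair/2: pair(2, Y2) = X,  X1 = pair(N, W).
Bind X := pair(2, Y2); substituting into the one remaining equation that mentions X gives: pair(Y1, pair(n, mk(N, 2))) = pair(p(mk(e, pair(2, Y2)), tree(e, Y2)), pair(n, W)).
Bind X1 := pair(N, W); no other remaining equation mentions X1.
Delete trivial equation p(n, n) = p(n, n).
Decompose p/2: M = mk(2, e),  pair(2, 2) = pair(Y2, 2).
Bind M := mk(2, e); no other remaining equation mentions M.
Decompose pair/2: 2 = Y2,  2 = 2.
Bind Y2 := 2; substituting into the one remaining equation that mentions Y2 gives: pair(Y1, pair(n, mk(N, 2))) = pair(p(mk(e, pair(2, 2)), tree(e, 2)), pair(n, W)). Substituting into the earlier binding gives X := pair(2, 2).
Delete trivial equation 2 = 2.
Decompose tree/2: p(2, p(2, n)) = p(2, N),  Y = pair(2, e).
Decompose p/2: 2 = 2,  p(2, n) = N.
Delete trivial equation 2 = 2.
Bind N := p(2, n); substituting into the one remaining equation that mentions N gives: pair(Y1, pair(n, mk(p(2, n), 2))) = pair(p(mk(e, pair(2, 2)), tree(e, 2)), pair(n, W)). Substituting into the earlier binding gives X1 := pair(p(2, n), W).
Bind Y := pair(2, e); no other remaining equation mentions Y.
Decompose pair/2: Y1 = p(mk(e, pair(2, 2)), tree(e, 2)),  pair(n, mk(p(2, n), 2)) = pair(n, W).
Bind Y1 := p(mk(e, pair(2, 2)), tree(e, 2)); no other remaining equation mentions Y1.
Decompose pair/2: n = n,  mk(p(2, n), 2) = W.
Delete trivial equation n = n.
Bind W := mk(p(2, n), 2). Substituting into the earlier binding gives X1 := pair(p(2, n), mk(p(2, n), 2)).
MGU = { X -> pair(2, 2), X1 -> pair(p(2, n), mk(p(2, n), 2)), M -> mk(2, e), Y2 -> 2, N -> p(2, n), Y -> pair(2, e), Y1 -> p(mk(e, pair(2, 2)), tree(e, 2)), W -> mk(p(2, n), 2) }, so W -> mk(p(2, n), 2).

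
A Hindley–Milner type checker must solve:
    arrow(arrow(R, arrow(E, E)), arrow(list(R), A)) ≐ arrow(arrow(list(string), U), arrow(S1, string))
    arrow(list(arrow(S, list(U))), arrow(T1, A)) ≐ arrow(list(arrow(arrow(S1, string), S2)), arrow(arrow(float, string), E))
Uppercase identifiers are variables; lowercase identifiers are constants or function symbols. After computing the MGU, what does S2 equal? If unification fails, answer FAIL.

Decompose arrow/2: arrow(R, arrow(E, E)) ≐ arrow(list(string), U),  arrow(list(R), A) ≐ arrow(S1, string).
Decompose arrow/2: R ≐ list(string),  arrow(E, E) ≐ U.
Bind R := list(string); substituting into the one remaining equation that mentions R gives: arrow(list(list(string)), A) ≐ arrow(S1, string).
Bind U := arrow(E, E); substituting into the one remaining equation that mentions U gives: arrow(list(arrow(S, list(arrow(E, E)))), arrow(T1, A)) ≐ arrow(list(arrow(arrow(S1, string), S2)), arrow(arrow(float, string), E)).
Decompose arrow/2: list(list(string)) ≐ S1,  A ≐ string.
Bind S1 := list(list(string)); substituting into the one remaining equation that mentions S1 gives: arrow(list(arrow(S, list(arrow(E, E)))), arrow(T1, A)) ≐ arrow(list(arrow(arrow(list(list(string)), string), S2)), arrow(arrow(float, string), E)).
Bind A := string; substituting into the remaining equation gives: arrow(list(arrow(S, list(arrow(E, E)))), arrow(T1, string)) ≐ arrow(list(arrow(arrow(list(list(string)), string), S2)), arrow(arrow(float, string), E)).
Decompose arrow/2: list(arrow(S, list(arrow(E, E)))) ≐ list(arrow(arrow(list(list(string)), string), S2)),  arrow(T1, string) ≐ arrow(arrow(float, string), E).
Decompose list/1: arrow(S, list(arrow(E, E))) ≐ arrow(arrow(list(list(string)), string), S2).
Decompose arrow/2: S ≐ arrow(list(list(string)), string),  list(arrow(E, E)) ≐ S2.
Bind S := arrow(list(list(string)), string); no other remaining equation mentions S.
Bind S2 := list(arrow(E, E)); no other remaining equation mentions S2.
Decompose arrow/2: T1 ≐ arrow(float, string),  string ≐ E.
Bind T1 := arrow(float, string); no other remaining equation mentions T1.
Bind E := string. Substituting into the earlier bindings gives U := arrow(string, string), S2 := list(arrow(string, string)).
MGU = { R ↦ list(string), U ↦ arrow(string, string), S1 ↦ list(list(string)), A ↦ string, S ↦ arrow(list(list(string)), string), S2 ↦ list(arrow(string, string)), T1 ↦ arrow(float, string), E ↦ string }, so S2 ↦ list(arrow(string, string)).

list(arrow(string, string))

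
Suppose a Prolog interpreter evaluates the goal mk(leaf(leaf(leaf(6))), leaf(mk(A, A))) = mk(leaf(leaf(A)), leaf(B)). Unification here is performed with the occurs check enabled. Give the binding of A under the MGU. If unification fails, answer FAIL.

leaf(6)

Decompose mk/2: leaf(leaf(leaf(6))) = leaf(leaf(A)),  leaf(mk(A, A)) = leaf(B).
Decompose leaf/1: leaf(leaf(6)) = leaf(A).
Decompose leaf/1: leaf(6) = A.
Bind A := leaf(6); substituting into the remaining equation gives: leaf(mk(leaf(6), leaf(6))) = leaf(B).
Decompose leaf/1: mk(leaf(6), leaf(6)) = B.
Bind B := mk(leaf(6), leaf(6)).
MGU = { A = leaf(6), B = mk(leaf(6), leaf(6)) }, so A = leaf(6).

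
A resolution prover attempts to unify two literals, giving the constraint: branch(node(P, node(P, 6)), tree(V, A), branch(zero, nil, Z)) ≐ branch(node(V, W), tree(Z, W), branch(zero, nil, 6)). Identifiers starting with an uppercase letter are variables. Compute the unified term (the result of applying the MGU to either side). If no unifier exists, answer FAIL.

branch(node(6, node(6, 6)), tree(6, node(6, 6)), branch(zero, nil, 6))

Decompose branch/3: node(P, node(P, 6)) ≐ node(V, W),  tree(V, A) ≐ tree(Z, W),  branch(zero, nil, Z) ≐ branch(zero, nil, 6).
Decompose node/2: P ≐ V,  node(P, 6) ≐ W.
Bind P := V; substituting into the one remaining equation that mentions P gives: node(V, 6) ≐ W.
Bind W := node(V, 6); substituting into the one remaining equation that mentions W gives: tree(V, A) ≐ tree(Z, node(V, 6)).
Decompose tree/2: V ≐ Z,  A ≐ node(V, 6).
Bind V := Z; substituting into the one remaining equation that mentions V gives: A ≐ node(Z, 6). Substituting into the earlier bindings gives P := Z, W := node(Z, 6).
Bind A := node(Z, 6); no other remaining equation mentions A.
Decompose branch/3: zero ≐ zero,  nil ≐ nil,  Z ≐ 6.
Delete trivial equation zero ≐ zero.
Delete trivial equation nil ≐ nil.
Bind Z := 6. Substituting into the earlier bindings gives P := 6, W := node(6, 6), V := 6, A := node(6, 6).
Applying the MGU to either side gives branch(node(6, node(6, 6)), tree(6, node(6, 6)), branch(zero, nil, 6)).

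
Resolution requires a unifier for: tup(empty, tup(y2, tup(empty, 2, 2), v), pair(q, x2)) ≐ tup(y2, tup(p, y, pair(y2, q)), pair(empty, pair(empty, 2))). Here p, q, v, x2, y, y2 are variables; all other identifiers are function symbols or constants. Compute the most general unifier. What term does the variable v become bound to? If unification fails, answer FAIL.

pair(empty, empty)

Decompose tup/3: empty ≐ y2,  tup(y2, tup(empty, 2, 2), v) ≐ tup(p, y, pair(y2, q)),  pair(q, x2) ≐ pair(empty, pair(empty, 2)).
Bind y2 := empty; substituting into the one remaining equation that mentions y2 gives: tup(empty, tup(empty, 2, 2), v) ≐ tup(p, y, pair(empty, q)).
Decompose tup/3: empty ≐ p,  tup(empty, 2, 2) ≐ y,  v ≐ pair(empty, q).
Bind p := empty; no other remaining equation mentions p.
Bind y := tup(empty, 2, 2); no other remaining equation mentions y.
Bind v := pair(empty, q); no other remaining equation mentions v.
Decompose pair/2: q ≐ empty,  x2 ≐ pair(empty, 2).
Bind q := empty; no other remaining equation mentions q. Substituting into the earlier binding gives v := pair(empty, empty).
Bind x2 := pair(empty, 2).
MGU = { y2 ↦ empty, p ↦ empty, y ↦ tup(empty, 2, 2), v ↦ pair(empty, empty), q ↦ empty, x2 ↦ pair(empty, 2) }, so v ↦ pair(empty, empty).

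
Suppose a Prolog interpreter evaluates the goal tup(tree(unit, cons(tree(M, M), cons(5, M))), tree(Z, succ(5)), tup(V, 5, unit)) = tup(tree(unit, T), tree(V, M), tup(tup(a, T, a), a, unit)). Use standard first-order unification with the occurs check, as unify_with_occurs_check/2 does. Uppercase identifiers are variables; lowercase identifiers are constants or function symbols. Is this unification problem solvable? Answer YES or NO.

NO

Decompose tup/3: tree(unit, cons(tree(M, M), cons(5, M))) = tree(unit, T),  tree(Z, succ(5)) = tree(V, M),  tup(V, 5, unit) = tup(tup(a, T, a), a, unit).
Decompose tree/2: unit = unit,  cons(tree(M, M), cons(5, M)) = T.
Delete trivial equation unit = unit.
Bind T := cons(tree(M, M), cons(5, M)); substituting into the one remaining equation that mentions T gives: tup(V, 5, unit) = tup(tup(a, cons(tree(M, M), cons(5, M)), a), a, unit).
Decompose tree/2: Z = V,  succ(5) = M.
Bind Z := V; no other remaining equation mentions Z.
Bind M := succ(5); substituting into the remaining equation gives: tup(V, 5, unit) = tup(tup(a, cons(tree(succ(5), succ(5)), cons(5, succ(5))), a), a, unit). Substituting into the earlier binding gives T := cons(tree(succ(5), succ(5)), cons(5, succ(5))).
Decompose tup/3: V = tup(a, cons(tree(succ(5), succ(5)), cons(5, succ(5))), a),  5 = a,  unit = unit.
Bind V := tup(a, cons(tree(succ(5), succ(5)), cons(5, succ(5))), a); no other remaining equation mentions V. Substituting into the earlier binding gives Z := tup(a, cons(tree(succ(5), succ(5)), cons(5, succ(5))), a).
Clash: constants 5 and a differ; no unifier exists.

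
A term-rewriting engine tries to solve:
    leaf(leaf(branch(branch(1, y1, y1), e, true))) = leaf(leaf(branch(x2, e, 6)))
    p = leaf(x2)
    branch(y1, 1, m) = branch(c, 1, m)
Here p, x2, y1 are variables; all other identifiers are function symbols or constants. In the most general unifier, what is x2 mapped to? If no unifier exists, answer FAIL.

Decompose leaf/1: leaf(branch(branch(1, y1, y1), e, true)) = leaf(branch(x2, e, 6)).
Decompose leaf/1: branch(branch(1, y1, y1), e, true) = branch(x2, e, 6).
Decompose branch/3: branch(1, y1, y1) = x2,  e = e,  true = 6.
Bind x2 := branch(1, y1, y1); substituting into the one remaining equation that mentions x2 gives: p = leaf(branch(1, y1, y1)).
Delete trivial equation e = e.
Clash: constants true and 6 differ; no unifier exists.

FAIL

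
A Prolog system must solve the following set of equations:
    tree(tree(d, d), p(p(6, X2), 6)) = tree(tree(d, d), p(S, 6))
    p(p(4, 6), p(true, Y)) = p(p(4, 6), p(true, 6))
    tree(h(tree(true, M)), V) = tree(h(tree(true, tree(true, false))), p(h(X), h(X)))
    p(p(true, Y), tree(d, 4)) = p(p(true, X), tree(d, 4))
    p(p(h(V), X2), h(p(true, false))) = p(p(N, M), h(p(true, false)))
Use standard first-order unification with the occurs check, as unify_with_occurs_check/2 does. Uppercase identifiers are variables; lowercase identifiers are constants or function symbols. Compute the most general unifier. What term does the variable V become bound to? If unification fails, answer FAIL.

p(h(6), h(6))

Decompose tree/2: tree(d, d) = tree(d, d),  p(p(6, X2), 6) = p(S, 6).
Delete trivial equation tree(d, d) = tree(d, d).
Decompose p/2: p(6, X2) = S,  6 = 6.
Bind S := p(6, X2); no other remaining equation mentions S.
Delete trivial equation 6 = 6.
Decompose p/2: p(4, 6) = p(4, 6),  p(true, Y) = p(true, 6).
Delete trivial equation p(4, 6) = p(4, 6).
Decompose p/2: true = true,  Y = 6.
Delete trivial equation true = true.
Bind Y := 6; substituting into the one remaining equation that mentions Y gives: p(p(true, 6), tree(d, 4)) = p(p(true, X), tree(d, 4)).
Decompose tree/2: h(tree(true, M)) = h(tree(true, tree(true, false))),  V = p(h(X), h(X)).
Decompose h/1: tree(true, M) = tree(true, tree(true, false)).
Decompose tree/2: true = true,  M = tree(true, false).
Delete trivial equation true = true.
Bind M := tree(true, false); substituting into the one remaining equation that mentions M gives: p(p(h(V), X2), h(p(true, false))) = p(p(N, tree(true, false)), h(p(true, false))).
Bind V := p(h(X), h(X)); substituting into the one remaining equation that mentions V gives: p(p(h(p(h(X), h(X))), X2), h(p(true, false))) = p(p(N, tree(true, false)), h(p(true, false))).
Decompose p/2: p(true, 6) = p(true, X),  tree(d, 4) = tree(d, 4).
Decompose p/2: true = true,  6 = X.
Delete trivial equation true = true.
Bind X := 6; substituting into the one remaining equation that mentions X gives: p(p(h(p(h(6), h(6))), X2), h(p(true, false))) = p(p(N, tree(true, false)), h(p(true, false))). Substituting into the earlier binding gives V := p(h(6), h(6)).
Delete trivial equation tree(d, 4) = tree(d, 4).
Decompose p/2: p(h(p(h(6), h(6))), X2) = p(N, tree(true, false)),  h(p(true, false)) = h(p(true, false)).
Decompose p/2: h(p(h(6), h(6))) = N,  X2 = tree(true, false).
Bind N := h(p(h(6), h(6))); no other remaining equation mentions N.
Bind X2 := tree(true, false); no other remaining equation mentions X2. Substituting into the earlier binding gives S := p(6, tree(true, false)).
Delete trivial equation h(p(true, false)) = h(p(true, false)).
MGU = { S -> p(6, tree(true, false)), Y -> 6, M -> tree(true, false), V -> p(h(6), h(6)), X -> 6, N -> h(p(h(6), h(6))), X2 -> tree(true, false) }, so V -> p(h(6), h(6)).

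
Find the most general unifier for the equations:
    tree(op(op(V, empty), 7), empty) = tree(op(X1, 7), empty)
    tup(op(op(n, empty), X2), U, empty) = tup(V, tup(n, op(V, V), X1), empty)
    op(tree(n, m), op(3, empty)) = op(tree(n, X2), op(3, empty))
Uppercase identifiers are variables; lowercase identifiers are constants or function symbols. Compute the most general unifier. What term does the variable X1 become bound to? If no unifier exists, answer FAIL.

op(op(op(n, empty), m), empty)

Decompose tree/2: op(op(V, empty), 7) = op(X1, 7),  empty = empty.
Decompose op/2: op(V, empty) = X1,  7 = 7.
Bind X1 := op(V, empty); substituting into the one remaining equation that mentions X1 gives: tup(op(op(n, empty), X2), U, empty) = tup(V, tup(n, op(V, V), op(V, empty)), empty).
Delete trivial equation 7 = 7.
Delete trivial equation empty = empty.
Decompose tup/3: op(op(n, empty), X2) = V,  U = tup(n, op(V, V), op(V, empty)),  empty = empty.
Bind V := op(op(n, empty), X2); substituting into the one remaining equation that mentions V gives: U = tup(n, op(op(op(n, empty), X2), op(op(n, empty), X2)), op(op(op(n, empty), X2), empty)). Substituting into the earlier binding gives X1 := op(op(op(n, empty), X2), empty).
Bind U := tup(n, op(op(op(n, empty), X2), op(op(n, empty), X2)), op(op(op(n, empty), X2), empty)); no other remaining equation mentions U.
Delete trivial equation empty = empty.
Decompose op/2: tree(n, m) = tree(n, X2),  op(3, empty) = op(3, empty).
Decompose tree/2: n = n,  m = X2.
Delete trivial equation n = n.
Bind X2 := m; no other remaining equation mentions X2. Substituting into the earlier bindings gives X1 := op(op(op(n, empty), m), empty), V := op(op(n, empty), m), U := tup(n, op(op(op(n, empty), m), op(op(n, empty), m)), op(op(op(n, empty), m), empty)).
Delete trivial equation op(3, empty) = op(3, empty).
MGU = { X1 := op(op(op(n, empty), m), empty), V := op(op(n, empty), m), U := tup(n, op(op(op(n, empty), m), op(op(n, empty), m)), op(op(op(n, empty), m), empty)), X2 := m }, so X1 := op(op(op(n, empty), m), empty).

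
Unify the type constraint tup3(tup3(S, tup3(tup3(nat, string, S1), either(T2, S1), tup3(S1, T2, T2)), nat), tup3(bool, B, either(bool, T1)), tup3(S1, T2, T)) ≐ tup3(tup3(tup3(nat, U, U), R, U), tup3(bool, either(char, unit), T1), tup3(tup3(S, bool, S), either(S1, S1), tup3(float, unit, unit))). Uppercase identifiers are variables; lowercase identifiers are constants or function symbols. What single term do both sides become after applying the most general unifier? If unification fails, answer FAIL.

FAIL

Decompose tup3/3: tup3(S, tup3(tup3(nat, string, S1), either(T2, S1), tup3(S1, T2, T2)), nat) ≐ tup3(tup3(nat, U, U), R, U),  tup3(bool, B, either(bool, T1)) ≐ tup3(bool, either(char, unit), T1),  tup3(S1, T2, T) ≐ tup3(tup3(S, bool, S), either(S1, S1), tup3(float, unit, unit)).
Decompose tup3/3: S ≐ tup3(nat, U, U),  tup3(tup3(nat, string, S1), either(T2, S1), tup3(S1, T2, T2)) ≐ R,  nat ≐ U.
Bind S := tup3(nat, U, U); substituting into the one remaining equation that mentions S gives: tup3(S1, T2, T) ≐ tup3(tup3(tup3(nat, U, U), bool, tup3(nat, U, U)), either(S1, S1), tup3(float, unit, unit)).
Bind R := tup3(tup3(nat, string, S1), either(T2, S1), tup3(S1, T2, T2)); no other remaining equation mentions R.
Bind U := nat; substituting into the one remaining equation that mentions U gives: tup3(S1, T2, T) ≐ tup3(tup3(tup3(nat, nat, nat), bool, tup3(nat, nat, nat)), either(S1, S1), tup3(float, unit, unit)). Substituting into the earlier binding gives S := tup3(nat, nat, nat).
Decompose tup3/3: bool ≐ bool,  B ≐ either(char, unit),  either(bool, T1) ≐ T1.
Delete trivial equation bool ≐ bool.
Bind B := either(char, unit); no other remaining equation mentions B.
Occurs check fails: T1 occurs in either(bool, T1); the equation T1 ≐ either(bool, T1) has no finite solution.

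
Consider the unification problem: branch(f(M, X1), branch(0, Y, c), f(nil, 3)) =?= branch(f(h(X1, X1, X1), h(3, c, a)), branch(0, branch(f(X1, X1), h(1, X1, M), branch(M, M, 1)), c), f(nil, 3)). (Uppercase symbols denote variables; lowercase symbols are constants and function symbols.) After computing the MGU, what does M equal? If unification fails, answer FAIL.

Decompose branch/3: f(M, X1) =?= f(h(X1, X1, X1), h(3, c, a)),  branch(0, Y, c) =?= branch(0, branch(f(X1, X1), h(1, X1, M), branch(M, M, 1)), c),  f(nil, 3) =?= f(nil, 3).
Decompose f/2: M =?= h(X1, X1, X1),  X1 =?= h(3, c, a).
Bind M := h(X1, X1, X1); substituting into the one remaining equation that mentions M gives: branch(0, Y, c) =?= branch(0, branch(f(X1, X1), h(1, X1, h(X1, X1, X1)), branch(h(X1, X1, X1), h(X1, X1, X1), 1)), c).
Bind X1 := h(3, c, a); substituting into the one remaining equation that mentions X1 gives: branch(0, Y, c) =?= branch(0, branch(f(h(3, c, a), h(3, c, a)), h(1, h(3, c, a), h(h(3, c, a), h(3, c, a), h(3, c, a))), branch(h(h(3, c, a), h(3, c, a), h(3, c, a)), h(h(3, c, a), h(3, c, a), h(3, c, a)), 1)), c). Substituting into the earlier binding gives M := h(h(3, c, a), h(3, c, a), h(3, c, a)).
Decompose branch/3: 0 =?= 0,  Y =?= branch(f(h(3, c, a), h(3, c, a)), h(1, h(3, c, a), h(h(3, c, a), h(3, c, a), h(3, c, a))), branch(h(h(3, c, a), h(3, c, a), h(3, c, a)), h(h(3, c, a), h(3, c, a), h(3, c, a)), 1)),  c =?= c.
Delete trivial equation 0 =?= 0.
Bind Y := branch(f(h(3, c, a), h(3, c, a)), h(1, h(3, c, a), h(h(3, c, a), h(3, c, a), h(3, c, a))), branch(h(h(3, c, a), h(3, c, a), h(3, c, a)), h(h(3, c, a), h(3, c, a), h(3, c, a)), 1)); no other remaining equation mentions Y.
Delete trivial equation c =?= c.
Delete trivial equation f(nil, 3) =?= f(nil, 3).
MGU = { M := h(h(3, c, a), h(3, c, a), h(3, c, a)), X1 := h(3, c, a), Y := branch(f(h(3, c, a), h(3, c, a)), h(1, h(3, c, a), h(h(3, c, a), h(3, c, a), h(3, c, a))), branch(h(h(3, c, a), h(3, c, a), h(3, c, a)), h(h(3, c, a), h(3, c, a), h(3, c, a)), 1)) }, so M := h(h(3, c, a), h(3, c, a), h(3, c, a)).

h(h(3, c, a), h(3, c, a), h(3, c, a))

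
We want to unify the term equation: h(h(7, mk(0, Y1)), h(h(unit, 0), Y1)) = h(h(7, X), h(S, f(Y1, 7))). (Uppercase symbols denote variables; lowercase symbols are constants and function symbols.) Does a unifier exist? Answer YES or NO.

Decompose h/2: h(7, mk(0, Y1)) = h(7, X),  h(h(unit, 0), Y1) = h(S, f(Y1, 7)).
Decompose h/2: 7 = 7,  mk(0, Y1) = X.
Delete trivial equation 7 = 7.
Bind X := mk(0, Y1); no other remaining equation mentions X.
Decompose h/2: h(unit, 0) = S,  Y1 = f(Y1, 7).
Bind S := h(unit, 0); no other remaining equation mentions S.
Occurs check fails: Y1 occurs in f(Y1, 7); the equation Y1 = f(Y1, 7) has no finite solution.

NO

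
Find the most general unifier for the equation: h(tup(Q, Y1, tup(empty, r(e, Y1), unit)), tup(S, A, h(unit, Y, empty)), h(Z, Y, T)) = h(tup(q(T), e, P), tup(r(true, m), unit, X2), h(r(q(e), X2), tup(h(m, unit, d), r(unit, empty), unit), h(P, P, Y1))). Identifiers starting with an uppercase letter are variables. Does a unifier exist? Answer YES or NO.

Decompose h/3: tup(Q, Y1, tup(empty, r(e, Y1), unit)) = tup(q(T), e, P),  tup(S, A, h(unit, Y, empty)) = tup(r(true, m), unit, X2),  h(Z, Y, T) = h(r(q(e), X2), tup(h(m, unit, d), r(unit, empty), unit), h(P, P, Y1)).
Decompose tup/3: Q = q(T),  Y1 = e,  tup(empty, r(e, Y1), unit) = P.
Bind Q := q(T); no other remaining equation mentions Q.
Bind Y1 := e; substituting into the 2 remaining equations that mention Y1 gives: tup(empty, r(e, e), unit) = P,  h(Z, Y, T) = h(r(q(e), X2), tup(h(m, unit, d), r(unit, empty), unit), h(P, P, e)).
Bind P := tup(empty, r(e, e), unit); substituting into the one remaining equation that mentions P gives: h(Z, Y, T) = h(r(q(e), X2), tup(h(m, unit, d), r(unit, empty), unit), h(tup(empty, r(e, e), unit), tup(empty, r(e, e), unit), e)).
Decompose tup/3: S = r(true, m),  A = unit,  h(unit, Y, empty) = X2.
Bind S := r(true, m); no other remaining equation mentions S.
Bind A := unit; no other remaining equation mentions A.
Bind X2 := h(unit, Y, empty); substituting into the remaining equation gives: h(Z, Y, T) = h(r(q(e), h(unit, Y, empty)), tup(h(m, unit, d), r(unit, empty), unit), h(tup(empty, r(e, e), unit), tup(empty, r(e, e), unit), e)).
Decompose h/3: Z = r(q(e), h(unit, Y, empty)),  Y = tup(h(m, unit, d), r(unit, empty), unit),  T = h(tup(empty, r(e, e), unit), tup(empty, r(e, e), unit), e).
Bind Z := r(q(e), h(unit, Y, empty)); no other remaining equation mentions Z.
Bind Y := tup(h(m, unit, d), r(unit, empty), unit); no other remaining equation mentions Y. Substituting into the earlier bindings gives X2 := h(unit, tup(h(m, unit, d), r(unit, empty), unit), empty), Z := r(q(e), h(unit, tup(h(m, unit, d), r(unit, empty), unit), empty)).
Bind T := h(tup(empty, r(e, e), unit), tup(empty, r(e, e), unit), e). Substituting into the earlier binding gives Q := q(h(tup(empty, r(e, e), unit), tup(empty, r(e, e), unit), e)).
No equations remain and no clash or occurs-check failure arose, so a unifier exists.

YES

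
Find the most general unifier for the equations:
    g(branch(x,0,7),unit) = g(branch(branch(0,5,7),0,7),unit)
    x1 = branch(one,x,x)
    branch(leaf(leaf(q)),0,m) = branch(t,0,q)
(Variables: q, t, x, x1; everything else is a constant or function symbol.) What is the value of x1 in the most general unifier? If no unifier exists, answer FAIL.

branch(one,branch(0,5,7),branch(0,5,7))

Decompose g/2: branch(x,0,7) = branch(branch(0,5,7),0,7),  unit = unit.
Decompose branch/3: x = branch(0,5,7),  0 = 0,  7 = 7.
Bind x := branch(0,5,7); substituting into the one remaining equation that mentions x gives: x1 = branch(one,branch(0,5,7),branch(0,5,7)).
Delete trivial equation 0 = 0.
Delete trivial equation 7 = 7.
Delete trivial equation unit = unit.
Bind x1 := branch(one,branch(0,5,7),branch(0,5,7)); no other remaining equation mentions x1.
Decompose branch/3: leaf(leaf(q)) = t,  0 = 0,  m = q.
Bind t := leaf(leaf(q)); no other remaining equation mentions t.
Delete trivial equation 0 = 0.
Bind q := m. Substituting into the earlier binding gives t := leaf(leaf(m)).
MGU = { x := branch(0,5,7), x1 := branch(one,branch(0,5,7),branch(0,5,7)), t := leaf(leaf(m)), q := m }, so x1 := branch(one,branch(0,5,7),branch(0,5,7)).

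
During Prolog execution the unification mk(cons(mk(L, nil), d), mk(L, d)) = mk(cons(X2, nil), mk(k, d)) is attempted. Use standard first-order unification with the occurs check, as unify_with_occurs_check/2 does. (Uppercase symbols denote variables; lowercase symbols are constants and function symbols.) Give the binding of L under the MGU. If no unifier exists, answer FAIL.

FAIL

Decompose mk/2: cons(mk(L, nil), d) = cons(X2, nil),  mk(L, d) = mk(k, d).
Decompose cons/2: mk(L, nil) = X2,  d = nil.
Bind X2 := mk(L, nil); no other remaining equation mentions X2.
Clash: constants d and nil differ; no unifier exists.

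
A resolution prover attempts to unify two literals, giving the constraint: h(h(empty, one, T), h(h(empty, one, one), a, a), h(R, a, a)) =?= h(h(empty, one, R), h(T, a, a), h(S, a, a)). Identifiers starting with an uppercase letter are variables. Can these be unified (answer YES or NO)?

Decompose h/3: h(empty, one, T) =?= h(empty, one, R),  h(h(empty, one, one), a, a) =?= h(T, a, a),  h(R, a, a) =?= h(S, a, a).
Decompose h/3: empty =?= empty,  one =?= one,  T =?= R.
Delete trivial equation empty =?= empty.
Delete trivial equation one =?= one.
Bind T := R; substituting into the one remaining equation that mentions T gives: h(h(empty, one, one), a, a) =?= h(R, a, a).
Decompose h/3: h(empty, one, one) =?= R,  a =?= a,  a =?= a.
Bind R := h(empty, one, one); substituting into the one remaining equation that mentions R gives: h(h(empty, one, one), a, a) =?= h(S, a, a). Substituting into the earlier binding gives T := h(empty, one, one).
Delete trivial equation a =?= a.
Delete trivial equation a =?= a.
Decompose h/3: h(empty, one, one) =?= S,  a =?= a,  a =?= a.
Bind S := h(empty, one, one); no other remaining equation mentions S.
Delete trivial equation a =?= a.
Delete trivial equation a =?= a.
No equations remain and no clash or occurs-check failure arose, so a unifier exists.

YES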